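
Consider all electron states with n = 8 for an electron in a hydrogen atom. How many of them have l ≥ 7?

30

The (l, ml) pairs meeting l ≥ 7 give: l=7 → 15.
Orbitals: 15. Each orbital carries two spin states, so 15 × 2 = 30 states.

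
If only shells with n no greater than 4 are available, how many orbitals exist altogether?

30

Total orbitals = 1² + 2² + 3² + 4² = 30.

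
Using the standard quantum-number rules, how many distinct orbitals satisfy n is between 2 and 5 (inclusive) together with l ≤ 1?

16

Work shell by shell — for each n, count the (l, m_l) pairs that satisfy l ≤ 1:
n=2 → 4; n=3 → 4; n=4 → 4; n=5 → 4.
Total orbitals: 4 + 4 + 4 + 4 = 16.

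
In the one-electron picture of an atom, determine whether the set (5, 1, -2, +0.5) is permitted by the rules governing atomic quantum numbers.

No

The magnetic quantum number must satisfy −l ≤ ml ≤ l. With l = 1, ml can only be -1, 0, 1, so ml = -2 is forbidden.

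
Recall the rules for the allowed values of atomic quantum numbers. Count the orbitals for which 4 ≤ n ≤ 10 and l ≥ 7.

Count contributing orbitals for each principal shell:
n=8 → 15; n=9 → 32; n=10 → 51.
Total orbitals: 15 + 32 + 51 = 98.

98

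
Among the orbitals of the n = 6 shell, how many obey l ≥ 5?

11

Contributions: l=5 → 11.
Total orbitals: 11.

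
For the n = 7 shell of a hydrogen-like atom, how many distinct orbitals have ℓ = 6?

13

The n = 7 shell has ℓ = 0 through 6; check each.
The (ℓ, m_ℓ) pairs meeting ℓ = 6 give: ℓ=6 → 13.
Total orbitals: 13.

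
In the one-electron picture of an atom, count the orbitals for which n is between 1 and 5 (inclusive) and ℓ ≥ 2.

38

Go shell by shell, enumerating (ℓ, m_ℓ) with ℓ ≥ 2:
n=3 → 5; n=4 → 12; n=5 → 21.
Total orbitals: 5 + 12 + 21 = 38.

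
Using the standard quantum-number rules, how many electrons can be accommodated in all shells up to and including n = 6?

182

Total orbitals = 1² + 2² + 3² + 4² + 5² + 6² = 91. Doubling for spin gives 182 electrons.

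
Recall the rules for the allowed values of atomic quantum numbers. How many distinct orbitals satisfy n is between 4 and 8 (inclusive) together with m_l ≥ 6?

4

Work shell by shell — for each n, count the (l, m_l) pairs that satisfy m_l ≥ 6:
n=7 → 1; n=8 → 3.
Total orbitals: 1 + 3 = 4.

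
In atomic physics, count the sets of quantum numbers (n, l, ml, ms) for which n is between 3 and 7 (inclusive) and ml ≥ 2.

70

Count contributing orbitals for each principal shell:
n=3 → 1; n=4 → 3; n=5 → 6; n=6 → 10; n=7 → 15.
Orbitals: 1 + 3 + 6 + 10 + 15 = 35. Including both spin states (ms = ±1/2) gives 2 × 35 = 70 states.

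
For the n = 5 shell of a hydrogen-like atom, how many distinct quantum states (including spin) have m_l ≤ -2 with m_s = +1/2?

The n = 5 shell has l = 0 through 4; check each.
Per l-value: l=2 → 1; l=3 → 2; l=4 → 3.
Orbitals: 1 + 2 + 3 = 6. With m_s fixed to a single value there is one state per orbital, giving 6 states.

6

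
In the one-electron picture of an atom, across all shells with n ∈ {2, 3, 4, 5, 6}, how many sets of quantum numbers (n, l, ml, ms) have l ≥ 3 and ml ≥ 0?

Per-shell orbital counts meeting the constraint:
n=4 → 4; n=5 → 9; n=6 → 15.
Orbitals: 4 + 9 + 15 = 28. Including both spin states (ms = ±1/2) gives 2 × 28 = 56 states.

56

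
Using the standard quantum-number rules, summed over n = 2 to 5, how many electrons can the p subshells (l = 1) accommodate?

24

A p subshell (l = 1) exists for every n ≥ 2, so shells n = 2, 3, 4, 5 each contribute one — 4 subshells.
Since each p subshell holds 2(2·1+1) = 6 electrons, the total is 4 × 6 = 24.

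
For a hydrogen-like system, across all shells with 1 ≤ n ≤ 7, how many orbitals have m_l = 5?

Per-shell orbital counts meeting the constraint:
n=6 → 1; n=7 → 2.
Total orbitals: 1 + 2 = 3.

3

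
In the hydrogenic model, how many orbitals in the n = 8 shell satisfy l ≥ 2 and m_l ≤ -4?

10

The n = 8 shell has l = 0 through 7; check each.
Per l-value: l=4 → 1; l=5 → 2; l=6 → 3; l=7 → 4.
Total orbitals: 1 + 2 + 3 + 4 = 10.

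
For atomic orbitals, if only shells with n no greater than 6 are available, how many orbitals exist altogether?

91

Total orbitals = 1² + 2² + 3² + 4² + 5² + 6² = 91.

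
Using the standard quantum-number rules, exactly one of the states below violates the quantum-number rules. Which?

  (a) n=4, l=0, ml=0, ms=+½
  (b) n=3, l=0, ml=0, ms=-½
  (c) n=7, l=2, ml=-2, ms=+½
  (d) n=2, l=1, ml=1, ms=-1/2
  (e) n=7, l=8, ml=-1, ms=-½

(e)

(e) has l = 8 ≥ n = 7, violating 0 ≤ l ≤ n−1.
The remaining sets (a), (b), (c), (d) satisfy all four rules.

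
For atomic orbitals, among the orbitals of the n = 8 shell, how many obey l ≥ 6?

With n = 8 the allowed l are 0, 1, …, 7.
Orbitals with l ≥ 6, by l: l=6 → 13; l=7 → 15.
Total orbitals: 13 + 15 = 28.

28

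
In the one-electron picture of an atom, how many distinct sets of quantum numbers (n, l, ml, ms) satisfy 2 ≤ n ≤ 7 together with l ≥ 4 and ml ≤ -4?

Treat each shell separately and count matching orbitals:
n=5 → 1; n=6 → 3; n=7 → 6.
Orbitals: 1 + 3 + 6 = 10. Including both spin states (ms = ±1/2) gives 2 × 10 = 20 states.

20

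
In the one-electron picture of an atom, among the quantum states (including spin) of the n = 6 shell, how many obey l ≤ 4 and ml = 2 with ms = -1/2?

3

Go through l = 0, …, 5 (the values permitted for n = 6).
Orbitals with l ≤ 4 and ml = 2, by l: l=2 → 1; l=3 → 1; l=4 → 1.
Orbitals: 1 + 1 + 1 = 3. With ms fixed to a single value there is one state per orbital, giving 3 states.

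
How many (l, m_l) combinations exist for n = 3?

The n = 3 shell contains n² = 3² = 9 orbitals.

9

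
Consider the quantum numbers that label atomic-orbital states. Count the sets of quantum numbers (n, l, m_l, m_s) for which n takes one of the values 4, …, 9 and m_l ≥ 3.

Treat each shell separately and count matching orbitals:
n=4 → 1; n=5 → 3; n=6 → 6; n=7 → 10; n=8 → 15; n=9 → 21.
Orbitals: 1 + 3 + 6 + 10 + 15 + 21 = 56. Including both spin states (m_s = ±1/2) gives 2 × 56 = 112 states.

112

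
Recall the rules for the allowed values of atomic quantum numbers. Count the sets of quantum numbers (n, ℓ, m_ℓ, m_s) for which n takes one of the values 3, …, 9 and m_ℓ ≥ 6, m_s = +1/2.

Work shell by shell — for each n, count the (ℓ, m_ℓ) pairs that satisfy m_ℓ ≥ 6:
n=7 → 1; n=8 → 3; n=9 → 6.
Orbitals: 1 + 3 + 6 = 10. With m_s fixed to +1/2 there is one state per orbital, so 10 states.

10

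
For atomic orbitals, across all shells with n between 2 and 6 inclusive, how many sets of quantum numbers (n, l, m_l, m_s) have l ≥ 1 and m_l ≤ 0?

100

Work shell by shell — for each n, count the (l, m_l) pairs that satisfy l ≥ 1 and m_l ≤ 0:
n=2 → 2; n=3 → 5; n=4 → 9; n=5 → 14; n=6 → 20.
Orbitals: 2 + 5 + 9 + 14 + 20 = 50. Including both spin states (m_s = ±1/2) gives 2 × 50 = 100 states.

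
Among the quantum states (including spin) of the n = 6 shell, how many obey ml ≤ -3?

12

The (l, ml) pairs meeting ml ≤ -3 give: l=3 → 1; l=4 → 2; l=5 → 3.
Orbitals: 1 + 2 + 3 = 6. Each orbital carries two spin states, so 6 × 2 = 12 states.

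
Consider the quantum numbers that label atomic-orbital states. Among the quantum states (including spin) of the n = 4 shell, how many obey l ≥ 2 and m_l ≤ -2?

Go through l = 0, …, 3 (the values permitted for n = 4).
Contributions: l=2 → 1; l=3 → 2.
Orbitals: 1 + 2 = 3. Each orbital carries two spin states, so 3 × 2 = 6 states.

6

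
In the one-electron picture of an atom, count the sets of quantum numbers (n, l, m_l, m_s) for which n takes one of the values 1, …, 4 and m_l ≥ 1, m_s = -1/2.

10

Count contributing orbitals for each principal shell:
n=2 → 1; n=3 → 3; n=4 → 6.
Orbitals: 1 + 3 + 6 = 10. With m_s fixed to -1/2 there is one state per orbital, so 10 states.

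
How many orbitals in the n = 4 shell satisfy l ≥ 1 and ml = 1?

With n = 4 the allowed l are 0, 1, …, 3.
Orbitals with l ≥ 1 and ml = 1, by l: l=1 → 1; l=2 → 1; l=3 → 1.
Total orbitals: 1 + 1 + 1 = 3.

3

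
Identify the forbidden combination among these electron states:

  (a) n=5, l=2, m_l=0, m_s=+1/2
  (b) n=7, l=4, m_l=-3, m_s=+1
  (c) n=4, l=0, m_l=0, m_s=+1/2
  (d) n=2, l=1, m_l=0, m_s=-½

(b) has m_s = +1, but an electron's spin must be ±1/2.
The remaining sets (a), (c), (d) satisfy all four rules.

(b)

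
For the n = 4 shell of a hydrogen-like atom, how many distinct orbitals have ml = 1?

Contributions: l=1 → 1; l=2 → 1; l=3 → 1.
Total orbitals: 1 + 1 + 1 = 3.

3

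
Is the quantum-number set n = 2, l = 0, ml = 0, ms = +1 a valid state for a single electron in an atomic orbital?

The spin quantum number for an electron can only be ms = +1/2 or −1/2; ms = +1 is not one of those.

Invalid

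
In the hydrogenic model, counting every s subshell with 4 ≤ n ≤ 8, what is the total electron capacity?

An s subshell (l = 0) exists for every n ≥ 1, so shells n = 4, 5, 6, 7, 8 each contribute one — 5 subshells.
Since each s subshell holds 2(2·0+1) = 2 electrons, the total is 5 × 2 = 10.

10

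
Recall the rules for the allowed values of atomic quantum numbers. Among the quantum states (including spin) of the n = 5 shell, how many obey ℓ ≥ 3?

32

For n = 5, ℓ ranges over 0 … 4.
The (ℓ, m_ℓ) pairs meeting ℓ ≥ 3 give: ℓ=3 → 7; ℓ=4 → 9.
Orbitals: 7 + 9 = 16. Each orbital carries two spin states, so 16 × 2 = 32 states.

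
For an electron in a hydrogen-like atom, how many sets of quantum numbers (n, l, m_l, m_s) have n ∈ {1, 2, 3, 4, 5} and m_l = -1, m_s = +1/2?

10

Go shell by shell, enumerating (l, m_l) with m_l = -1:
n=2 → 1; n=3 → 2; n=4 → 3; n=5 → 4.
Orbitals: 1 + 2 + 3 + 4 = 10. With m_s fixed to +1/2 there is one state per orbital, so 10 states.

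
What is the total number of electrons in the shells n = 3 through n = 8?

Shell n has n² orbitals: 3²=9 + 4²=16 + 5²=25 + 6²=36 + 7²=49 + 8²=64 = 199 orbitals.
Two spin states per orbital: 2 × 199 = 398 electrons.

398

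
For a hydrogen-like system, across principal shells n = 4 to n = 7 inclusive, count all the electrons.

252

Shell n has n² orbitals: 4²=16 + 5²=25 + 6²=36 + 7²=49 = 126 orbitals.
Two spin states per orbital: 2 × 126 = 252 electrons.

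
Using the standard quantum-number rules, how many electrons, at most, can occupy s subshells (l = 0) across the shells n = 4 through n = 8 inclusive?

An s subshell (l = 0) exists for every n ≥ 1, so shells n = 4, 5, 6, 7, 8 each contribute one — 5 subshells.
Since each s subshell holds 2(2·0+1) = 2 electrons, the total is 5 × 2 = 10.

10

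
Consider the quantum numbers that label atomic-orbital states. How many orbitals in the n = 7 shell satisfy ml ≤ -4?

For n = 7, l ranges over 0 … 6.
Orbitals with ml ≤ -4, by l: l=4 → 1; l=5 → 2; l=6 → 3.
Total orbitals: 1 + 2 + 3 = 6.

6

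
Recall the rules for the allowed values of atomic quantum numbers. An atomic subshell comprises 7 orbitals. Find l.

2l+1 = 7 gives l = 3.

l = 3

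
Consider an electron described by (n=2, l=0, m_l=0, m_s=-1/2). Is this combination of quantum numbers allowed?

Yes

n = 2 is a positive integer. l = 0 satisfies 0 ≤ l ≤ n−1 = 1. m_l = 0 lies in the range −l … +l (here 0). m_s = -1/2 is one of ±1/2.
All four constraints are satisfied.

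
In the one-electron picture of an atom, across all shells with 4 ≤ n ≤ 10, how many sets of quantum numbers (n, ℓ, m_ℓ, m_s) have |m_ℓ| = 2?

140

Count contributing orbitals for each principal shell:
n=4 → 4; n=5 → 6; n=6 → 8; n=7 → 10; n=8 → 12; n=9 → 14; n=10 → 16.
Orbitals: 4 + 6 + 8 + 10 + 12 + 14 + 16 = 70. Including both spin states (m_s = ±1/2) gives 2 × 70 = 140 states.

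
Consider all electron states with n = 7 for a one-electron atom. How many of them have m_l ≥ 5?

For n = 7, l ranges over 0 … 6.
Per l-value: l=5 → 1; l=6 → 2.
Orbitals: 1 + 2 = 3. Each orbital carries two spin states, so 3 × 2 = 6 states.

6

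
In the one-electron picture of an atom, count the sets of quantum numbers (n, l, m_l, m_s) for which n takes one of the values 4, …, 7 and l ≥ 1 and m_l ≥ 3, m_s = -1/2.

20

Work shell by shell — for each n, count the (l, m_l) pairs that satisfy l ≥ 1 and m_l ≥ 3:
n=4 → 1; n=5 → 3; n=6 → 6; n=7 → 10.
Orbitals: 1 + 3 + 6 + 10 = 20. With m_s fixed to -1/2 there is one state per orbital, so 20 states.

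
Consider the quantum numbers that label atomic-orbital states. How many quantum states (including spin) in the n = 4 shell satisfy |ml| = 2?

The n = 4 shell has l = 0 through 3; check each.
Contributions: l=2 → 2; l=3 → 2.
Orbitals: 2 + 2 = 4. Each orbital carries two spin states, so 4 × 2 = 8 states.

8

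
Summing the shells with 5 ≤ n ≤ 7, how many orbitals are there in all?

110

Shell n has n² orbitals: 5²=25 + 6²=36 + 7²=49 = 110 orbitals.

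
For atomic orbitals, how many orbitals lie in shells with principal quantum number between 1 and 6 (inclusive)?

91

Shell n has n² orbitals: 1²=1 + 2²=4 + 3²=9 + 4²=16 + 5²=25 + 6²=36 = 91 orbitals.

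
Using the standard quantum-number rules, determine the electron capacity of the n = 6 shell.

A shell holds 2n² electrons: 2 × 6² = 2 × 36 = 72.

72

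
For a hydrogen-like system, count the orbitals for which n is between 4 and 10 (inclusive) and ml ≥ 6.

20

Work shell by shell — for each n, count the (l, ml) pairs that satisfy ml ≥ 6:
n=7 → 1; n=8 → 3; n=9 → 6; n=10 → 10.
Total orbitals: 1 + 3 + 6 + 10 = 20.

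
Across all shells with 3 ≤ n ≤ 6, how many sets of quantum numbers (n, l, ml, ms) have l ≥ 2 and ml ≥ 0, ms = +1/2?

Count contributing orbitals for each principal shell:
n=3 → 3; n=4 → 7; n=5 → 12; n=6 → 18.
Orbitals: 3 + 7 + 12 + 18 = 40. With ms fixed to +1/2 there is one state per orbital, so 40 states.

40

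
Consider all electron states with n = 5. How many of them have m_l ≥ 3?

6

Go through l = 0, …, 4 (the values permitted for n = 5).
Orbitals with m_l ≥ 3, by l: l=3 → 1; l=4 → 2.
Orbitals: 1 + 2 = 3. Each orbital carries two spin states, so 3 × 2 = 6 states.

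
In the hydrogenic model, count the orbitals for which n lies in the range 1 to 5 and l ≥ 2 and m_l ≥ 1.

Per-shell orbital counts meeting the constraint:
n=3 → 2; n=4 → 5; n=5 → 9.
Total orbitals: 2 + 5 + 9 = 16.

16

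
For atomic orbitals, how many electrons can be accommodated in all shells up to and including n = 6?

Total orbitals = 1² + 2² + 3² + 4² + 5² + 6² = 91. Doubling for spin gives 182 electrons.

182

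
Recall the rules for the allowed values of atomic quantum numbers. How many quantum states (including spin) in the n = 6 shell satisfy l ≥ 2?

64

Orbitals with l ≥ 2, by l: l=2 → 5; l=3 → 7; l=4 → 9; l=5 → 11.
Orbitals: 5 + 7 + 9 + 11 = 32. Each orbital carries two spin states, so 32 × 2 = 64 states.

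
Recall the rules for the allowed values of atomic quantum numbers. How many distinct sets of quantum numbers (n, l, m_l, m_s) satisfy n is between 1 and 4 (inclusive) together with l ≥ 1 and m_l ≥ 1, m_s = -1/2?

10

Work shell by shell — for each n, count the (l, m_l) pairs that satisfy l ≥ 1 and m_l ≥ 1:
n=2 → 1; n=3 → 3; n=4 → 6.
Orbitals: 1 + 3 + 6 = 10. With m_s fixed to -1/2 there is one state per orbital, so 10 states.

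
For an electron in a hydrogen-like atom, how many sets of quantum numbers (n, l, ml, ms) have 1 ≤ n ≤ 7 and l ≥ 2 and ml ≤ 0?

Treat each shell separately and count matching orbitals:
n=3 → 3; n=4 → 7; n=5 → 12; n=6 → 18; n=7 → 25.
Orbitals: 3 + 7 + 12 + 18 + 25 = 65. Including both spin states (ms = ±1/2) gives 2 × 65 = 130 states.

130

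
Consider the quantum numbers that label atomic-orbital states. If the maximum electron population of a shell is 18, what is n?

2n² = 18 ⇒ n² = 9 ⇒ n = 3.

n = 3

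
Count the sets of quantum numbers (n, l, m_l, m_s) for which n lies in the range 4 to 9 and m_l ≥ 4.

70

Count contributing orbitals for each principal shell:
n=5 → 1; n=6 → 3; n=7 → 6; n=8 → 10; n=9 → 15.
Orbitals: 1 + 3 + 6 + 10 + 15 = 35. Including both spin states (m_s = ±1/2) gives 2 × 35 = 70 states.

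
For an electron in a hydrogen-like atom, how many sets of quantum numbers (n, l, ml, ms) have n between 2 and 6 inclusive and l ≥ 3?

Treat each shell separately and count matching orbitals:
n=4 → 7; n=5 → 16; n=6 → 27.
Orbitals: 7 + 16 + 27 = 50. Including both spin states (ms = ±1/2) gives 2 × 50 = 100 states.

100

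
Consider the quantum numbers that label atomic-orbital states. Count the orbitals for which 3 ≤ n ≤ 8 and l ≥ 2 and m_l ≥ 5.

10

Per-shell orbital counts meeting the constraint:
n=6 → 1; n=7 → 3; n=8 → 6.
Total orbitals: 1 + 3 + 6 = 10.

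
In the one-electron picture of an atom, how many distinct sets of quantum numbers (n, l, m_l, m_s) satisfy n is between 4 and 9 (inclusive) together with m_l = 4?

30

Per-shell orbital counts meeting the constraint:
n=5 → 1; n=6 → 2; n=7 → 3; n=8 → 4; n=9 → 5.
Orbitals: 1 + 2 + 3 + 4 + 5 = 15. Including both spin states (m_s = ±1/2) gives 2 × 15 = 30 states.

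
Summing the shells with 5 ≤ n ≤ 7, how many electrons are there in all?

Shell n has n² orbitals: 5²=25 + 6²=36 + 7²=49 = 110 orbitals.
Two spin states per orbital: 2 × 110 = 220 electrons.

220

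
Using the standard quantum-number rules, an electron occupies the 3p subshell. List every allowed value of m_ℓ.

The 3p subshell has ℓ = 1, and m_ℓ takes every integer from −ℓ to +ℓ. With ℓ = 1 that gives the 3 values -1, 0, 1.

-1, 0, 1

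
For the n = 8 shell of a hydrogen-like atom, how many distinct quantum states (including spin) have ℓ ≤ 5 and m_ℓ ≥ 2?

With n = 8 the allowed ℓ are 0, 1, …, 7.
The (ℓ, m_ℓ) pairs meeting ℓ ≤ 5 and m_ℓ ≥ 2 give: ℓ=2 → 1; ℓ=3 → 2; ℓ=4 → 3; ℓ=5 → 4.
Orbitals: 1 + 2 + 3 + 4 = 10. Each orbital carries two spin states, so 10 × 2 = 20 states.

20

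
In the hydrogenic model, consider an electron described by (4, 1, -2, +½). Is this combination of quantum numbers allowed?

The magnetic quantum number must satisfy −l ≤ ml ≤ l. With l = 1, ml can only be -1, 0, 1, so ml = -2 is forbidden.

Invalid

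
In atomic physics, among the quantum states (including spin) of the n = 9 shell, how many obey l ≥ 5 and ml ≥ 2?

44

Per l-value: l=5 → 4; l=6 → 5; l=7 → 6; l=8 → 7.
Orbitals: 4 + 5 + 6 + 7 = 22. Each orbital carries two spin states, so 22 × 2 = 44 states.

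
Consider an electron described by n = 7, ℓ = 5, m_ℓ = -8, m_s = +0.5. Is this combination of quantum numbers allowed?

Invalid

The magnetic quantum number must satisfy −ℓ ≤ m_ℓ ≤ ℓ. With ℓ = 5, m_ℓ can only be -5, -4, -3, -2, -1, 0, 1, 2, 3, 4, 5, so m_ℓ = -8 is forbidden.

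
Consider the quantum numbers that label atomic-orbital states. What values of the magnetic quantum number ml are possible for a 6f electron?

The 6f subshell has l = 3, and ml takes every integer from −l to +l. With l = 3 that gives the 7 values -3, -2, -1, 0, 1, 2, 3.

-3, -2, -1, 0, 1, 2, 3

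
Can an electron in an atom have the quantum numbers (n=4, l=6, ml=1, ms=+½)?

Invalid

The orbital quantum number must satisfy 0 ≤ l ≤ n−1. With n = 4 the allowed l values are 0, 1, 2, 3, so l = 6 is out of range.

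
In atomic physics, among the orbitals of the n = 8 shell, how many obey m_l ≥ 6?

3

With n = 8 the allowed l are 0, 1, …, 7.
Contributions: l=6 → 1; l=7 → 2.
Total orbitals: 1 + 2 = 3.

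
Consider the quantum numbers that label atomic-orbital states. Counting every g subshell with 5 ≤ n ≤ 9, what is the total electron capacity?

90

A g subshell (l = 4) exists for every n ≥ 5, so shells n = 5, 6, 7, 8, 9 each contribute one — 5 subshells.
Since each g subshell holds 2(2·4+1) = 18 electrons, the total is 5 × 18 = 90.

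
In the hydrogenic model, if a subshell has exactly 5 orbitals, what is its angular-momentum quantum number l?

l = 2

2l+1 = 5 gives l = 2.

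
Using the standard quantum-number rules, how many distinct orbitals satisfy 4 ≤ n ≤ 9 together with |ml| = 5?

20

Treat each shell separately and count matching orbitals:
n=6 → 2; n=7 → 4; n=8 → 6; n=9 → 8.
Total orbitals: 2 + 4 + 6 + 8 = 20.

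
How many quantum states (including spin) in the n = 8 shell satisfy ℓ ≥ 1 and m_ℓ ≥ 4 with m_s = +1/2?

10

With n = 8 the allowed ℓ are 0, 1, …, 7.
The (ℓ, m_ℓ) pairs meeting ℓ ≥ 1 and m_ℓ ≥ 4 give: ℓ=4 → 1; ℓ=5 → 2; ℓ=6 → 3; ℓ=7 → 4.
Orbitals: 1 + 2 + 3 + 4 = 10. With m_s fixed to a single value there is one state per orbital, giving 10 states.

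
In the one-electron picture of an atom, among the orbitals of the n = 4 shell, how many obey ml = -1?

3

Contributions: l=1 → 1; l=2 → 1; l=3 → 1.
Total orbitals: 1 + 1 + 1 = 3.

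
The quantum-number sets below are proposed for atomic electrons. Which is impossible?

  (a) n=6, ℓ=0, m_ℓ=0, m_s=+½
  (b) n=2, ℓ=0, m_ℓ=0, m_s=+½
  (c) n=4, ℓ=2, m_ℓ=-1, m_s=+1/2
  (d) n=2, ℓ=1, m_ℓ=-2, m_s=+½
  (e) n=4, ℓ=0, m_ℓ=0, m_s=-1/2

(d)

(d) has |m_ℓ| = 2 > ℓ = 1, violating −ℓ ≤ m_ℓ ≤ ℓ.
The remaining sets (a), (b), (c), (e) satisfy all four rules.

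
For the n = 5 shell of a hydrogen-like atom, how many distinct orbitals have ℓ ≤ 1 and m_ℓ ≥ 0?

The n = 5 shell has ℓ = 0 through 4; check each.
Per ℓ-value: ℓ=0 → 1; ℓ=1 → 2.
Total orbitals: 1 + 2 = 3.

3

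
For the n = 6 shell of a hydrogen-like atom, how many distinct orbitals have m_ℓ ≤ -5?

1

For n = 6, ℓ ranges over 0 … 5.
The (ℓ, m_ℓ) pairs meeting m_ℓ ≤ -5 give: ℓ=5 → 1.
Total orbitals: 1.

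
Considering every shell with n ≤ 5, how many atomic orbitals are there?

55

Total orbitals = 1² + 2² + 3² + 4² + 5² = 55.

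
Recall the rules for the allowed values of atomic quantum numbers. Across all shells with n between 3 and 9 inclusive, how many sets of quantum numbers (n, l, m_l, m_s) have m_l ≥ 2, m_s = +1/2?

84

Treat each shell separately and count matching orbitals:
n=3 → 1; n=4 → 3; n=5 → 6; n=6 → 10; n=7 → 15; n=8 → 21; n=9 → 28.
Orbitals: 1 + 3 + 6 + 10 + 15 + 21 + 28 = 84. With m_s fixed to +1/2 there is one state per orbital, so 84 states.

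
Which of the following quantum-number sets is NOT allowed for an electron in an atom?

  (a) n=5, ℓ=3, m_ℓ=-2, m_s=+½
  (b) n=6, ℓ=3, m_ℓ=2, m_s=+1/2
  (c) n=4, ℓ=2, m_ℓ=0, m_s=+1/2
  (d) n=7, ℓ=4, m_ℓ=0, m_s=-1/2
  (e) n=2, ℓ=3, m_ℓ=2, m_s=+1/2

(e) has ℓ = 3 ≥ n = 2, violating 0 ≤ ℓ ≤ n−1.
The remaining sets (a), (b), (c), (d) satisfy all four rules.

(e)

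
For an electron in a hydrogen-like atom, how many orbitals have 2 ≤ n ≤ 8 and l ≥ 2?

For each n in the range, tally the orbitals obeying l ≥ 2:
n=3 → 5; n=4 → 12; n=5 → 21; n=6 → 32; n=7 → 45; n=8 → 60.
Total orbitals: 5 + 12 + 21 + 32 + 45 + 60 = 175.

175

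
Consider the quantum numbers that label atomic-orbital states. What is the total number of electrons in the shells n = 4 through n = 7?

252

Shell n has n² orbitals: 4²=16 + 5²=25 + 6²=36 + 7²=49 = 126 orbitals.
Two spin states per orbital: 2 × 126 = 252 electrons.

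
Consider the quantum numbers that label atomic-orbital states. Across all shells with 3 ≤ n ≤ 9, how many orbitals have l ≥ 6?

86

Count contributing orbitals for each principal shell:
n=7 → 13; n=8 → 28; n=9 → 45.
Total orbitals: 13 + 28 + 45 = 86.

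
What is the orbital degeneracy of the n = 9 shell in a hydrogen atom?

The n = 9 shell contains n² = 9² = 81 orbitals.

81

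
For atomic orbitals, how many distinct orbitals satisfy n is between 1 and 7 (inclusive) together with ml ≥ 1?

56

Count contributing orbitals for each principal shell:
n=2 → 1; n=3 → 3; n=4 → 6; n=5 → 10; n=6 → 15; n=7 → 21.
Total orbitals: 1 + 3 + 6 + 10 + 15 + 21 = 56.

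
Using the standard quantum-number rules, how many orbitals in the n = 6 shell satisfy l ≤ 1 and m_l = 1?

With n = 6 the allowed l are 0, 1, …, 5.
Orbitals with l ≤ 1 and m_l = 1, by l: l=1 → 1.
Total orbitals: 1.

1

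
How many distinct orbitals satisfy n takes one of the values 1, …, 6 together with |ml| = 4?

Per-shell orbital counts meeting the constraint:
n=5 → 2; n=6 → 4.
Total orbitals: 2 + 4 = 6.

6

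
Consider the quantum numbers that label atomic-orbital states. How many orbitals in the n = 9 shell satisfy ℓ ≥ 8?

17

For n = 9, ℓ ranges over 0 … 8.
Per ℓ-value: ℓ=8 → 17.
Total orbitals: 17.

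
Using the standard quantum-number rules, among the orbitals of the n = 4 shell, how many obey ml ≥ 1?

Per l-value: l=1 → 1; l=2 → 2; l=3 → 3.
Total orbitals: 1 + 2 + 3 = 6.

6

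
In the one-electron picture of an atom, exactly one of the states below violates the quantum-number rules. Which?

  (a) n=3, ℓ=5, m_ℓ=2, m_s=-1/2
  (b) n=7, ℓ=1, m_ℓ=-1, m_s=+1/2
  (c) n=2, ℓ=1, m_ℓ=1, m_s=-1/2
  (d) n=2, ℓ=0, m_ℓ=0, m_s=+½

(a) has ℓ = 5 ≥ n = 3, violating 0 ≤ ℓ ≤ n−1.
The remaining sets (b), (c), (d) satisfy all four rules.

(a)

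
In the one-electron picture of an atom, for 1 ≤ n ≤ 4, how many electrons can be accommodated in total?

60

Total orbitals = 1² + 2² + 3² + 4² = 30. Doubling for spin gives 60 electrons.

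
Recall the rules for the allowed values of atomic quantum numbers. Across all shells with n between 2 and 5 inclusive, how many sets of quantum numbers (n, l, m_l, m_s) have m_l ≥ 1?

Treat each shell separately and count matching orbitals:
n=2 → 1; n=3 → 3; n=4 → 6; n=5 → 10.
Orbitals: 1 + 3 + 6 + 10 = 20. Including both spin states (m_s = ±1/2) gives 2 × 20 = 40 states.

40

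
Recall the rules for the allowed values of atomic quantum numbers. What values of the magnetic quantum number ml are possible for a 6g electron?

The 6g subshell has l = 4, and ml takes every integer from −l to +l. With l = 4 that gives the 9 values -4, -3, -2, -1, 0, 1, 2, 3, 4.

-4, -3, -2, -1, 0, 1, 2, 3, 4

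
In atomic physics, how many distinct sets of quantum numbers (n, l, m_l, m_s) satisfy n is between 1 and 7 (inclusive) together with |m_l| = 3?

Treat each shell separately and count matching orbitals:
n=4 → 2; n=5 → 4; n=6 → 6; n=7 → 8.
Orbitals: 2 + 4 + 6 + 8 = 20. Including both spin states (m_s = ±1/2) gives 2 × 20 = 40 states.

40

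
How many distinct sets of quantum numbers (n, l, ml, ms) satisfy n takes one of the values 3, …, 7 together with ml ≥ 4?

20

Treat each shell separately and count matching orbitals:
n=5 → 1; n=6 → 3; n=7 → 6.
Orbitals: 1 + 3 + 6 = 10. Including both spin states (ms = ±1/2) gives 2 × 10 = 20 states.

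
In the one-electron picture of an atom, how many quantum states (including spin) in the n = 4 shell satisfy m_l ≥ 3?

2

Go through l = 0, …, 3 (the values permitted for n = 4).
Per l-value: l=3 → 1.
Orbitals: 1. Each orbital carries two spin states, so 1 × 2 = 2 states.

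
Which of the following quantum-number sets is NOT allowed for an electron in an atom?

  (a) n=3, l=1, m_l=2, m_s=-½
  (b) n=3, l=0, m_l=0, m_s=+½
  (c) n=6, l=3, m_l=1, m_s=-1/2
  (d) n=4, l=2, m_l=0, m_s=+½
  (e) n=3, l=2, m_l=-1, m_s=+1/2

(a)

(a) has |m_l| = 2 > l = 1, violating −l ≤ m_l ≤ l.
The remaining sets (b), (c), (d), (e) satisfy all four rules.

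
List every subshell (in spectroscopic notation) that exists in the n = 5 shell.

5s, 5p, 5d, 5f, 5g

For n = 5, l runs from 0 to 4. In spectroscopic notation l = 0,1,2,… ↔ s,p,d,f,g,h,i, so the subshells are 5s, 5p, 5d, 5f, 5g.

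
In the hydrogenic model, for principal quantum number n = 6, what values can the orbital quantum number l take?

l is an integer with 0 ≤ l ≤ n−1, so for n = 6: l = 0, 1, 2, 3, 4, 5.

0, 1, 2, 3, 4, 5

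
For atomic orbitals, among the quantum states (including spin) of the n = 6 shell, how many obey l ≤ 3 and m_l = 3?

2

For n = 6, l ranges over 0 … 5.
Contributions: l=3 → 1.
Orbitals: 1. Each orbital carries two spin states, so 1 × 2 = 2 states.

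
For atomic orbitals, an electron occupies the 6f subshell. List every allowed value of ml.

-3, -2, -1, 0, 1, 2, 3

The 6f subshell has l = 3, and ml takes every integer from −l to +l. With l = 3 that gives the 7 values -3, -2, -1, 0, 1, 2, 3.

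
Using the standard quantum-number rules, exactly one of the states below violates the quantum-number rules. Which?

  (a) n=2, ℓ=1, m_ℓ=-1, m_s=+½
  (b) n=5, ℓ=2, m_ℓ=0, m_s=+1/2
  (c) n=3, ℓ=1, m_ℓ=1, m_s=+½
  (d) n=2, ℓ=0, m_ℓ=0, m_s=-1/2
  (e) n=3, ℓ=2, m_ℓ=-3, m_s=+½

(e)

(e) has |m_ℓ| = 3 > ℓ = 2, violating −ℓ ≤ m_ℓ ≤ ℓ.
The remaining sets (a), (b), (c), (d) satisfy all four rules.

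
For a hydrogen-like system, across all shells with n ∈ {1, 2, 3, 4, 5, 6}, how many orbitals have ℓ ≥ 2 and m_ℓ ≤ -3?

10

Per-shell orbital counts meeting the constraint:
n=4 → 1; n=5 → 3; n=6 → 6.
Total orbitals: 1 + 3 + 6 = 10.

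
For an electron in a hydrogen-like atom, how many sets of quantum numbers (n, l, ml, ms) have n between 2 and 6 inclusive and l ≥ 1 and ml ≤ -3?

20

For each n in the range, tally the orbitals obeying l ≥ 1 and ml ≤ -3:
n=4 → 1; n=5 → 3; n=6 → 6.
Orbitals: 1 + 3 + 6 = 10. Including both spin states (ms = ±1/2) gives 2 × 10 = 20 states.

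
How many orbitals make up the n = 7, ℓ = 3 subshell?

7

A subshell has 2ℓ+1 orbitals; with ℓ = 3, that's 7.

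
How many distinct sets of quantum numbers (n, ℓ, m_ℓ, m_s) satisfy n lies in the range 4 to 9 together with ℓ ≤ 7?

508

Count contributing orbitals for each principal shell:
n=4 → 16; n=5 → 25; n=6 → 36; n=7 → 49; n=8 → 64; n=9 → 64.
Orbitals: 16 + 25 + 36 + 49 + 64 + 64 = 254. Including both spin states (m_s = ±1/2) gives 2 × 254 = 508 states.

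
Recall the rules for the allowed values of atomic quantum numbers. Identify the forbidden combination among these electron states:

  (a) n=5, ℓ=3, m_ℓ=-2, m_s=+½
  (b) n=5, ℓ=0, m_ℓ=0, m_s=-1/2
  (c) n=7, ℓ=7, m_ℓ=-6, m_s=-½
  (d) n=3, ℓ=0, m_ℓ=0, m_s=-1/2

(c)

(c) has ℓ = 7 ≥ n = 7, violating 0 ≤ ℓ ≤ n−1.
The remaining sets (a), (b), (d) satisfy all four rules.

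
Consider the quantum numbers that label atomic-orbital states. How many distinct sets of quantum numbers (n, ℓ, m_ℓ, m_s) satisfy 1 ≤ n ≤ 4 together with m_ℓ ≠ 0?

Work shell by shell — for each n, count the (ℓ, m_ℓ) pairs that satisfy m_ℓ ≠ 0:
n=2 → 2; n=3 → 6; n=4 → 12.
Orbitals: 2 + 6 + 12 = 20. Including both spin states (m_s = ±1/2) gives 2 × 20 = 40 states.

40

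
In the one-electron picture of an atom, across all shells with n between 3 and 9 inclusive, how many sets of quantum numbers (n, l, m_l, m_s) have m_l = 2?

Per-shell orbital counts meeting the constraint:
n=3 → 1; n=4 → 2; n=5 → 3; n=6 → 4; n=7 → 5; n=8 → 6; n=9 → 7.
Orbitals: 1 + 2 + 3 + 4 + 5 + 6 + 7 = 28. Including both spin states (m_s = ±1/2) gives 2 × 28 = 56 states.

56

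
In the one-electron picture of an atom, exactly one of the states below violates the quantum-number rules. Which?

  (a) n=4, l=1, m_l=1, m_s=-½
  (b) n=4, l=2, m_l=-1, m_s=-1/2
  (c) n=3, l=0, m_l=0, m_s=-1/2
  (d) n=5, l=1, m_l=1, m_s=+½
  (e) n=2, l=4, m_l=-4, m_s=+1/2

(e)

(e) has l = 4 ≥ n = 2, violating 0 ≤ l ≤ n−1.
The remaining sets (a), (b), (c), (d) satisfy all four rules.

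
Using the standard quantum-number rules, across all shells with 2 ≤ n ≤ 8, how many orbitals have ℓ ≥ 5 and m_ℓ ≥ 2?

28

Go shell by shell, enumerating (ℓ, m_ℓ) with ℓ ≥ 5 and m_ℓ ≥ 2:
n=6 → 4; n=7 → 9; n=8 → 15.
Total orbitals: 4 + 9 + 15 = 28.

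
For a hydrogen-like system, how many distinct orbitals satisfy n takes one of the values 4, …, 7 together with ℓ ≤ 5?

For each n in the range, tally the orbitals obeying ℓ ≤ 5:
n=4 → 16; n=5 → 25; n=6 → 36; n=7 → 36.
Total orbitals: 16 + 25 + 36 + 36 = 113.

113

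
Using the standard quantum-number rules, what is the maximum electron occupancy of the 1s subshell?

2

A subshell with l = 0 has 2l+1 = 1 orbital, each holding 2 electrons (spin ±1/2), so 1 × 2 = 2.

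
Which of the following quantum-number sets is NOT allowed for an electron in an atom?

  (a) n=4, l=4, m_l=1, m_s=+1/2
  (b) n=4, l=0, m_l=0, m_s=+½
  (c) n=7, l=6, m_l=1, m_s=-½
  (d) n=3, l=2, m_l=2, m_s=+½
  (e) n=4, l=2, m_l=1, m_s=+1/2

(a) has l = 4 ≥ n = 4, violating 0 ≤ l ≤ n−1.
The remaining sets (b), (c), (d), (e) satisfy all four rules.

(a)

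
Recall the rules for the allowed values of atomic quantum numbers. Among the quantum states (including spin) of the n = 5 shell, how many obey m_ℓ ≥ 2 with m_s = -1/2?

With n = 5 the allowed ℓ are 0, 1, …, 4.
Contributions: ℓ=2 → 1; ℓ=3 → 2; ℓ=4 → 3.
Orbitals: 1 + 2 + 3 = 6. With m_s fixed to a single value there is one state per orbital, giving 6 states.

6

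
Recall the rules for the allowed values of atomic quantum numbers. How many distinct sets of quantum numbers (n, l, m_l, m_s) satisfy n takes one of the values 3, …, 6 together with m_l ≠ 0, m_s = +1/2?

68

Per-shell orbital counts meeting the constraint:
n=3 → 6; n=4 → 12; n=5 → 20; n=6 → 30.
Orbitals: 6 + 12 + 20 + 30 = 68. With m_s fixed to +1/2 there is one state per orbital, so 68 states.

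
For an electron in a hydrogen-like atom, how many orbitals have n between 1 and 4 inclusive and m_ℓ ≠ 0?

Work shell by shell — for each n, count the (ℓ, m_ℓ) pairs that satisfy m_ℓ ≠ 0:
n=2 → 2; n=3 → 6; n=4 → 12.
Total orbitals: 2 + 6 + 12 = 20.

20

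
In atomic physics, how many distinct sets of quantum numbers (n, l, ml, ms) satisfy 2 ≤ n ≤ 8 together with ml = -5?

12

Work shell by shell — for each n, count the (l, ml) pairs that satisfy ml = -5:
n=6 → 1; n=7 → 2; n=8 → 3.
Orbitals: 1 + 2 + 3 = 6. Including both spin states (ms = ±1/2) gives 2 × 6 = 12 states.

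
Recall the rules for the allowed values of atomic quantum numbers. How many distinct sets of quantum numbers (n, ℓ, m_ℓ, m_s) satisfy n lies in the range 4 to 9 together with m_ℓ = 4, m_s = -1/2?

Work shell by shell — for each n, count the (ℓ, m_ℓ) pairs that satisfy m_ℓ = 4:
n=5 → 1; n=6 → 2; n=7 → 3; n=8 → 4; n=9 → 5.
Orbitals: 1 + 2 + 3 + 4 + 5 = 15. With m_s fixed to -1/2 there is one state per orbital, so 15 states.

15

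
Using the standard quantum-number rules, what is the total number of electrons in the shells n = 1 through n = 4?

Shell n has n² orbitals: 1²=1 + 2²=4 + 3²=9 + 4²=16 = 30 orbitals.
Two spin states per orbital: 2 × 30 = 60 electrons.

60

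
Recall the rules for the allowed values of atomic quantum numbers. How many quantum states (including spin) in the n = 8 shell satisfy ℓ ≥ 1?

126

For n = 8, ℓ ranges over 0 … 7.
The (ℓ, m_ℓ) pairs meeting ℓ ≥ 1 give: ℓ=1 → 3; ℓ=2 → 5; ℓ=3 → 7; ℓ=4 → 9; ℓ=5 → 11; ℓ=6 → 13; ℓ=7 → 15.
Orbitals: 3 + 5 + 7 + 9 + 11 + 13 + 15 = 63. Each orbital carries two spin states, so 63 × 2 = 126 states.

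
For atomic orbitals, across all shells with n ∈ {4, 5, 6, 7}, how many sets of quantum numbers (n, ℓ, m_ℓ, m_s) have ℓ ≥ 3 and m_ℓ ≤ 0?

Go shell by shell, enumerating (ℓ, m_ℓ) with ℓ ≥ 3 and m_ℓ ≤ 0:
n=4 → 4; n=5 → 9; n=6 → 15; n=7 → 22.
Orbitals: 4 + 9 + 15 + 22 = 50. Including both spin states (m_s = ±1/2) gives 2 × 50 = 100 states.

100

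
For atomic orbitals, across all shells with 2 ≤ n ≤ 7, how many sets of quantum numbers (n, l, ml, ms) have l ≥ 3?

For each n in the range, tally the orbitals obeying l ≥ 3:
n=4 → 7; n=5 → 16; n=6 → 27; n=7 → 40.
Orbitals: 7 + 16 + 27 + 40 = 90. Including both spin states (ms = ±1/2) gives 2 × 90 = 180 states.

180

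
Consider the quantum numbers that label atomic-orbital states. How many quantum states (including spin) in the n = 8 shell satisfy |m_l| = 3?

The n = 8 shell has l = 0 through 7; check each.
Contributions: l=3 → 2; l=4 → 2; l=5 → 2; l=6 → 2; l=7 → 2.
Orbitals: 2 + 2 + 2 + 2 + 2 = 10. Each orbital carries two spin states, so 10 × 2 = 20 states.

20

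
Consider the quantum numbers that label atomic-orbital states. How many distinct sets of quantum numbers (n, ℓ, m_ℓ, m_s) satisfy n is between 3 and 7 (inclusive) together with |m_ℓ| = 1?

80

Work shell by shell — for each n, count the (ℓ, m_ℓ) pairs that satisfy |m_ℓ| = 1:
n=3 → 4; n=4 → 6; n=5 → 8; n=6 → 10; n=7 → 12.
Orbitals: 4 + 6 + 8 + 10 + 12 = 40. Including both spin states (m_s = ±1/2) gives 2 × 40 = 80 states.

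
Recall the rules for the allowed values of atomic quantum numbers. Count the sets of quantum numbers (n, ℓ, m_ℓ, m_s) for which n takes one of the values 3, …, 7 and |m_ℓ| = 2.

For each n in the range, tally the orbitals obeying |m_ℓ| = 2:
n=3 → 2; n=4 → 4; n=5 → 6; n=6 → 8; n=7 → 10.
Orbitals: 2 + 4 + 6 + 8 + 10 = 30. Including both spin states (m_s = ±1/2) gives 2 × 30 = 60 states.

60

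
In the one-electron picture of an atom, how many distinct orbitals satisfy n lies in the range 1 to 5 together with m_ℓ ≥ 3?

Per-shell orbital counts meeting the constraint:
n=4 → 1; n=5 → 3.
Total orbitals: 1 + 3 = 4.

4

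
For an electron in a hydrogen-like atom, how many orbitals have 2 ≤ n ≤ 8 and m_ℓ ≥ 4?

Treat each shell separately and count matching orbitals:
n=5 → 1; n=6 → 3; n=7 → 6; n=8 → 10.
Total orbitals: 1 + 3 + 6 + 10 = 20.

20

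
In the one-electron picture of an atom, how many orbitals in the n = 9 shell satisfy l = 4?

For n = 9, l ranges over 0 … 8.
Contributions: l=4 → 9.
Total orbitals: 9.

9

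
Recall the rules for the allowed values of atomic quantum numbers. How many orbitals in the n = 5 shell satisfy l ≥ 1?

24

Go through l = 0, …, 4 (the values permitted for n = 5).
Per l-value: l=1 → 3; l=2 → 5; l=3 → 7; l=4 → 9.
Total orbitals: 3 + 5 + 7 + 9 = 24.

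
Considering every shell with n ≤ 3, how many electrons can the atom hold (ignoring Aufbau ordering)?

Total orbitals = 1² + 2² + 3² = 14. Doubling for spin gives 28 electrons.

28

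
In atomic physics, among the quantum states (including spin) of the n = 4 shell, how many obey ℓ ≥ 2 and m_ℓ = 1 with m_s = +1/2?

2

For n = 4, ℓ ranges over 0 … 3.
Contributions: ℓ=2 → 1; ℓ=3 → 1.
Orbitals: 1 + 1 = 2. With m_s fixed to a single value there is one state per orbital, giving 2 states.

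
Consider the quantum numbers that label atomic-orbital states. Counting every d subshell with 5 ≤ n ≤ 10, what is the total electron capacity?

A d subshell (l = 2) exists for every n ≥ 3, so shells n = 5, 6, 7, 8, 9, 10 each contribute one — 6 subshells.
Since each d subshell holds 2(2·2+1) = 10 electrons, the total is 6 × 10 = 60.

60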